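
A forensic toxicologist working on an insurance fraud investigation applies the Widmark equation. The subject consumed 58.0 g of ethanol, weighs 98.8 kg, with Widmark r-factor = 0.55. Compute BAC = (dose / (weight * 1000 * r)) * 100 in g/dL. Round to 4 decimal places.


Applying the Widmark formula:
BAC = (dose_g / (body_wt * 1000 * r)) * 100
Denominator = 98.8 * 1000 * 0.55 = 54340
BAC = (58.0 / 54340) * 100
BAC = 0.1067 g/dL

0.1067


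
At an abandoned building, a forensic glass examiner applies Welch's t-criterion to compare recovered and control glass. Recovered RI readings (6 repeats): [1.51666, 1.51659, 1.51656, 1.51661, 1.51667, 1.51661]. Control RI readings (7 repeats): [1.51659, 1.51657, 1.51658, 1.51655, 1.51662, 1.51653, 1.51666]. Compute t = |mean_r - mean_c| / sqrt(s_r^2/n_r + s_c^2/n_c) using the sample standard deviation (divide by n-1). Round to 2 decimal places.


Welch's t-criterion for glass RI comparison:
Recovered mean = sum / n_r = 9.0997 / 6 = 1.5166167
Control mean = sum / n_c = 10.6161 / 7 = 1.5165857
Recovered sample variance s_r^2 = 1.74667e-09
Control sample variance s_c^2 = 1.89524e-09
Welch SE (unpooled) = sqrt(s_r^2/n_r + s_c^2/n_c) = sqrt(2.91111e-10 + 2.70748e-10) = sqrt(5.61859e-10) = 2.37036e-05
|mean_r - mean_c| = 3.09524e-05
t = 3.09524e-05 / 2.37036e-05 = 1.31

1.31


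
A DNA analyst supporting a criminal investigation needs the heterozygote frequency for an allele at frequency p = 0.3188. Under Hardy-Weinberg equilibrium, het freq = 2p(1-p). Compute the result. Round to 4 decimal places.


Hardy-Weinberg heterozygote frequency:
q = 1 - p = 1 - 0.3188 = 0.6812
2pq = 2 * 0.3188 * 0.6812 = 0.4343

0.4343


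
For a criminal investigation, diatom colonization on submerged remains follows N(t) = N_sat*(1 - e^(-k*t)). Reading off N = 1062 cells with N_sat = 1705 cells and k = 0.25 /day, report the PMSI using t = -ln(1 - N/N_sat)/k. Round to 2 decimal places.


PMSI from diatom colonization curve:
N / N_sat = 1062 / 1705 = 0.622874
1 - N/N_sat = 0.377126
ln(1 - N/N_sat) = -0.975176
t = -ln(1 - N/N_sat) / k = -(-0.975176) / 0.25 = 3.90 days

3.90


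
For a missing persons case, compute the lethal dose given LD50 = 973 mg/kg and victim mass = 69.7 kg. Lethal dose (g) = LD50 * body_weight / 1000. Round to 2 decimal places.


Lethal dose calculation:
Lethal dose = LD50 * body_weight / 1000
= 973 * 69.7 / 1000
= 67818.1 / 1000
= 67.82 g

67.82


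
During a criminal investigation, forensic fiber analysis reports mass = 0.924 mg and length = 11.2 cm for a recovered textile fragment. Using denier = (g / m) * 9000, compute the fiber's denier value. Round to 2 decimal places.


Denier calculation:
Mass in grams = 0.924 mg / 1000 = 0.000924 g
Length in meters = 11.2 cm / 100 = 0.112 m
Linear density = mass / length = 0.000924 / 0.112 = 0.00825 g/m
Denier = (g/m) * 9000 = 0.00825 * 9000 = 74.25

74.25


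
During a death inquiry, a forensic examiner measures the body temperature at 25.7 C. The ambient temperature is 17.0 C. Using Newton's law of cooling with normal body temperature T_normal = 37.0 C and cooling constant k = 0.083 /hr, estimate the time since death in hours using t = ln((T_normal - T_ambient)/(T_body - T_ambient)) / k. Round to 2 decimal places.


Using Newton's law of cooling:
t = ln((T_normal - T_ambient) / (T_body - T_ambient)) / k
T_normal - T_ambient = 20.0
T_body - T_ambient = 8.7
Ratio = 2.298851
ln(ratio) = 0.832409
t = 0.832409 / 0.083 = 10.03 hours

10.03


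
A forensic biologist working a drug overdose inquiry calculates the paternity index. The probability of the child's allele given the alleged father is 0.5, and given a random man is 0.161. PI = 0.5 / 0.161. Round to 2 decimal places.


Paternity Index calculation:
PI = P(allele|father) / P(allele|random)
PI = 0.5 / 0.161
PI = 3.11

3.11


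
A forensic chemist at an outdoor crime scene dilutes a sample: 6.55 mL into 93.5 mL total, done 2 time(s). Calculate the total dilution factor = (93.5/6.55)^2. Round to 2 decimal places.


Dilution factor calculation:
Single dilution = V_total / V_sample = 93.5 / 6.55 ≈ 14.274809
Number of dilutions = 2
Total DF = (93.5 / 6.55)^2 (full precision, rounded at the end) = 203.77

203.77


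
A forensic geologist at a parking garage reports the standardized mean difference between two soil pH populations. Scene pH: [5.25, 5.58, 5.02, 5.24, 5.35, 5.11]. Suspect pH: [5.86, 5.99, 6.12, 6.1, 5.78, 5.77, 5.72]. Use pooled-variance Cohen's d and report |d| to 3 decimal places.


Pooled-variance Cohen's d for soil pH comparison:
Scene mean = 31.55 / 6 = 5.258333
Suspect mean = 41.34 / 7 = 5.905714
Scene sample variance s_s^2 = 0.038217
Suspect sample variance s_c^2 = 0.026929
Pooled variance = ((n_s-1)*s_s^2 + (n_c-1)*s_c^2) / (n_s + n_c - 2) = 0.03206
Pooled SD = sqrt(0.03206) = 0.179053
Mean difference = -0.647381
|d| = |-0.647381| / 0.179053 = 3.616

3.616


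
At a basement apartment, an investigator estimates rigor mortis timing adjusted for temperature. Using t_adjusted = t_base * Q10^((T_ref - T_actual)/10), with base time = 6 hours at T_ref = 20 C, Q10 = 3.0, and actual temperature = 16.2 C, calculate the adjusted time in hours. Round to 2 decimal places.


Rigor mortis time adjustment:
Exponent = (T_ref - T_actual) / 10 = (20 - 16.2) / 10 = 0.38
Q10 factor = 3.0^0.38 = 1.51812
t_adjusted = 6 * 1.51812 = 9.11 hours

9.11


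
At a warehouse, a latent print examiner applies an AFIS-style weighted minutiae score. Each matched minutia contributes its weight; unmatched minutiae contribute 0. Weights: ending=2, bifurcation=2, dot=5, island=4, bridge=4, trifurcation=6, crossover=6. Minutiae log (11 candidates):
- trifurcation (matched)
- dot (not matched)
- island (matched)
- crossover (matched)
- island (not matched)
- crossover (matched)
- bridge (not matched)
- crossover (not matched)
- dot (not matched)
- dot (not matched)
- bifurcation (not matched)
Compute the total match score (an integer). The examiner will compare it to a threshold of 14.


Weighted minutiae match score:
  trifurcation: matched, +6 (running total 6)
  dot: not matched, +0
  island: matched, +4 (running total 10)
  crossover: matched, +6 (running total 16)
  island: not matched, +0
  crossover: matched, +6 (running total 22)
  bridge: not matched, +0
  crossover: not matched, +0
  dot: not matched, +0
  dot: not matched, +0
  bifurcation: not matched, +0
Total score = 22
Threshold = 14; verdict = identification

22


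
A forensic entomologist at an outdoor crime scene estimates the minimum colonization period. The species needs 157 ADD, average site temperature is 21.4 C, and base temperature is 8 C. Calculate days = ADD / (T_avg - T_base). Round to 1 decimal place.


Insect development time:
Effective temperature = avg_temp - T_base = 21.4 - 8 = 13.4 C
Days = ADD / effective_temp = 157 / 13.4 = 11.7 days

11.7


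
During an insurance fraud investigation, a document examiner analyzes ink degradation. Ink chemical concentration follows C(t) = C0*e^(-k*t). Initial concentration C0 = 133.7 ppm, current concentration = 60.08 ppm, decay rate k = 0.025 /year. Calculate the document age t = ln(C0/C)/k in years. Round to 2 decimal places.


Document age estimation:
C0/C = 133.7 / 60.08 = 2.225366
ln(C0/C) = 0.799921
t = 0.799921 / 0.025 = 32.00 years

32.00


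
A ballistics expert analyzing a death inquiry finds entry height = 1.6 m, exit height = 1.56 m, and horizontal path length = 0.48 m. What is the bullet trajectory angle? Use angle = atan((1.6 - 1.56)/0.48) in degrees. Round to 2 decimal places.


Bullet trajectory angle:
Height difference = 1.6 - 1.56 = 0.04 m
angle = atan(0.04 / 0.48)
angle = atan(0.083333)
angle = 4.76 degrees

4.76


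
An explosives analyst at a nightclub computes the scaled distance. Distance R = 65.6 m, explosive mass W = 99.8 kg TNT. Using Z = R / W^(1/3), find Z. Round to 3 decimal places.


Scaled distance calculation:
W^(1/3) = 99.8^(1/3) = 4.638492
Z = R / W^(1/3) = 65.6 / 4.638492
Z = 14.143 m/kg^(1/3)

14.143


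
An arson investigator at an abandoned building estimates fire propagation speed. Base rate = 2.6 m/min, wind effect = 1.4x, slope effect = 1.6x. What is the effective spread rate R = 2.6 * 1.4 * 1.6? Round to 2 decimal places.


Fire spread rate calculation:
R = R0 * wind_factor * slope_factor
= 2.6 * 1.4 * 1.6
= 3.64 * 1.6
= 5.82 m/min

5.82


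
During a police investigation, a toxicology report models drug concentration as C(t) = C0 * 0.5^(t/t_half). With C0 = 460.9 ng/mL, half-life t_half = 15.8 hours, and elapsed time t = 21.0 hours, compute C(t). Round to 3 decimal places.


Drug concentration decay:
Number of half-lives = t / t_half = 21.0 / 15.8 = 1.329114
Decay factor = 0.5^1.329114 = 0.3980126
C(t) = 460.9 * 0.3980126 = 183.444 ng/mL

183.444


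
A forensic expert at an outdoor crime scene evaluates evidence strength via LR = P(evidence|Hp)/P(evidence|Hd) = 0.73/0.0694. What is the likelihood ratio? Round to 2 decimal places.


Likelihood ratio calculation:
LR = P(E|Hp) / P(E|Hd)
LR = 0.73 / 0.0694
LR = 10.52

10.52


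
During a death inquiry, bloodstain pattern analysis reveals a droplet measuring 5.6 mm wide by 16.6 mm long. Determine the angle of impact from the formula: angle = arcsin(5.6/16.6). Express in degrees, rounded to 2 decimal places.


Blood spatter impact angle calculation:
width / length = 5.6 / 16.6 = 0.337349
angle = arcsin(0.337349)
angle = 19.72 degrees

19.72


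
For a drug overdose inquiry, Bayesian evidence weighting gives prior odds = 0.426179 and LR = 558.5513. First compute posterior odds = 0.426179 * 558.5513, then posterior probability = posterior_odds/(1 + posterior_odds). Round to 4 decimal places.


Bayesian evidence evaluation:
Posterior odds = prior_odds * LR = 0.426179 * 558.5513 = 238.0428
Posterior probability = posterior_odds / (1 + posterior_odds)
= 238.0428 / (1 + 238.0428)
= 238.0428 / 239.0428
= 0.9958

0.9958


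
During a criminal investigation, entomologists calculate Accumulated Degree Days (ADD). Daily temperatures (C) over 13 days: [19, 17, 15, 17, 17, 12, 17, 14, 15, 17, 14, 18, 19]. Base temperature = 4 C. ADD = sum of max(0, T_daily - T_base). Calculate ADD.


Computing ADD day by day:
Day 1: max(0, 19 - 4) = 15
Day 2: max(0, 17 - 4) = 13
Day 3: max(0, 15 - 4) = 11
Day 4: max(0, 17 - 4) = 13
Day 5: max(0, 17 - 4) = 13
Day 6: max(0, 12 - 4) = 8
Day 7: max(0, 17 - 4) = 13
Day 8: max(0, 14 - 4) = 10
Day 9: max(0, 15 - 4) = 11
Day 10: max(0, 17 - 4) = 13
Day 11: max(0, 14 - 4) = 10
Day 12: max(0, 18 - 4) = 14
Day 13: max(0, 19 - 4) = 15
Total ADD = 159

159


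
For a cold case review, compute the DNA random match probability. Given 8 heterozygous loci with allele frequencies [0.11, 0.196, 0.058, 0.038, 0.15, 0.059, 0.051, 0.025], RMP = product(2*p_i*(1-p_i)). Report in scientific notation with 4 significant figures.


Computing RMP for 8 loci:
Locus 1: 2 * 0.11 * 0.89 = 0.1958
Locus 2: 2 * 0.196 * 0.804 = 0.315168
Locus 3: 2 * 0.058 * 0.942 = 0.109272
Locus 4: 2 * 0.038 * 0.962 = 0.073112
Locus 5: 2 * 0.15 * 0.85 = 0.255
Locus 6: 2 * 0.059 * 0.941 = 0.111038
Locus 7: 2 * 0.051 * 0.949 = 0.096798
Locus 8: 2 * 0.025 * 0.975 = 0.04875
RMP = 6.587e-08

6.587e-08


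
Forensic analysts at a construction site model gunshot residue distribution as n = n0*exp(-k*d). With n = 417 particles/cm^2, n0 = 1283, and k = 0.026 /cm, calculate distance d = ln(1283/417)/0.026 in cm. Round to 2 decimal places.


GSR distance calculation:
n0/n = 1283 / 417 = 3.076739
ln(n0/n) = 1.12387
d = 1.12387 / 0.026 = 43.23 cm

43.23


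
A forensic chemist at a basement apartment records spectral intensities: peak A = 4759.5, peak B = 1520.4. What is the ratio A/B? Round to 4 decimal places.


Spectral peak ratio:
Peak A = 4759.5 counts
Peak B = 1520.4 counts
Ratio = 4759.5 / 1520.4 = 3.1304

3.1304


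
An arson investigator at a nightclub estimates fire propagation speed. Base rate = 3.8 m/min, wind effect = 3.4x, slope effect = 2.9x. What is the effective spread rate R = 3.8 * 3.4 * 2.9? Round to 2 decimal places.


Fire spread rate calculation:
R = R0 * wind_factor * slope_factor
= 3.8 * 3.4 * 2.9
= 12.92 * 2.9
= 37.47 m/min

37.47


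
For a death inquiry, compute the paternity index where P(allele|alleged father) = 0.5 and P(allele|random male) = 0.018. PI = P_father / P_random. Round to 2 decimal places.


Paternity Index calculation:
PI = P(allele|father) / P(allele|random)
PI = 0.5 / 0.018
PI = 27.78

27.78


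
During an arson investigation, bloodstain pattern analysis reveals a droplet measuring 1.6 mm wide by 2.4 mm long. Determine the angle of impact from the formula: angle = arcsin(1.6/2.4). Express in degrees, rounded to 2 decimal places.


Blood spatter impact angle calculation:
width / length = 1.6 / 2.4 = 0.666667
angle = arcsin(0.666667)
angle = 41.81 degrees

41.81


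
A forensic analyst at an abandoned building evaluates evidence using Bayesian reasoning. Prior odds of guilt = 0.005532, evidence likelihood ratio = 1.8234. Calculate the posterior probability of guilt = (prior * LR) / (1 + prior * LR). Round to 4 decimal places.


Bayesian evidence evaluation:
Posterior odds = prior_odds * LR = 0.005532 * 1.8234 = 0.01008705
Posterior probability = posterior_odds / (1 + posterior_odds)
= 0.01008705 / (1 + 0.01008705)
= 0.01008705 / 1.01008705
= 0.0100

0.0100


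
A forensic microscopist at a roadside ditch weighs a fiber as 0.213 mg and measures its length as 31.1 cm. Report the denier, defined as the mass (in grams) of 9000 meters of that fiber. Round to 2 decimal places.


Denier calculation:
Mass in grams = 0.213 mg / 1000 = 0.000213 g
Length in meters = 31.1 cm / 100 = 0.311 m
Linear density = mass / length = 0.000213 / 0.311 = 0.00068489 g/m
Denier = (g/m) * 9000 = 0.00068489 * 9000 = 6.16

6.16


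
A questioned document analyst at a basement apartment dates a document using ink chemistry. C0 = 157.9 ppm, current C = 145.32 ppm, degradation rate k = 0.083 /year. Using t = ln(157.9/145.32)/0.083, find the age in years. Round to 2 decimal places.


Document age estimation:
C0/C = 157.9 / 145.32 = 1.086568
ln(C0/C) = 0.083024
t = 0.083024 / 0.083 = 1.00 years

1.00


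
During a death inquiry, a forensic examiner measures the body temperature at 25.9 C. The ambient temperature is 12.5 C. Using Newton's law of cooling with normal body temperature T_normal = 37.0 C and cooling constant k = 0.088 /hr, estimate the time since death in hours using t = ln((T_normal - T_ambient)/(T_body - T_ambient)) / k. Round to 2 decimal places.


Using Newton's law of cooling:
t = ln((T_normal - T_ambient) / (T_body - T_ambient)) / k
T_normal - T_ambient = 24.5
T_body - T_ambient = 13.4
Ratio = 1.828358
ln(ratio) = 0.603418
t = 0.603418 / 0.088 = 6.86 hours

6.86


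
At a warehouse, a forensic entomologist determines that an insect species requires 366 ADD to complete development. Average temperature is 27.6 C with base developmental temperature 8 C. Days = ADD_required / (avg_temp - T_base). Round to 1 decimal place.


Insect development time:
Effective temperature = avg_temp - T_base = 27.6 - 8 = 19.6 C
Days = ADD / effective_temp = 366 / 19.6 = 18.7 days

18.7


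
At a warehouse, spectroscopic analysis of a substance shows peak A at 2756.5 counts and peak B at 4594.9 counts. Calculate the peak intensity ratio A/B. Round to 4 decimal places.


Spectral peak ratio:
Peak A = 2756.5 counts
Peak B = 4594.9 counts
Ratio = 2756.5 / 4594.9 = 0.5999

0.5999


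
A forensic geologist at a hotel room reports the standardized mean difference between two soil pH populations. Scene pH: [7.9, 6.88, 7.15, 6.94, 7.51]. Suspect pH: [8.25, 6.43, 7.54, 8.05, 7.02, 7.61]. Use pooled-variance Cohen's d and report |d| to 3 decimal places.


Pooled-variance Cohen's d for soil pH comparison:
Scene mean = 36.38 / 5 = 7.276
Suspect mean = 44.9 / 6 = 7.483333
Scene sample variance s_s^2 = 0.18243
Suspect sample variance s_c^2 = 0.450467
Pooled variance = ((n_s-1)*s_s^2 + (n_c-1)*s_c^2) / (n_s + n_c - 2) = 0.331339
Pooled SD = sqrt(0.331339) = 0.575621
Mean difference = -0.207333
|d| = |-0.207333| / 0.575621 = 0.360

0.360


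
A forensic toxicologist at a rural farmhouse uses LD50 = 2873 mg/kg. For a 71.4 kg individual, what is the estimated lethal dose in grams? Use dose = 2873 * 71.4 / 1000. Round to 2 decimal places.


Lethal dose calculation:
Lethal dose = LD50 * body_weight / 1000
= 2873 * 71.4 / 1000
= 205132.2 / 1000
= 205.13 g

205.13


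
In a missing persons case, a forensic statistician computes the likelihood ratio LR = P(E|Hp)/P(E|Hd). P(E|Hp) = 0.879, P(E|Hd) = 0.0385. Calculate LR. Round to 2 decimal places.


Likelihood ratio calculation:
LR = P(E|Hp) / P(E|Hd)
LR = 0.879 / 0.0385
LR = 22.83

22.83


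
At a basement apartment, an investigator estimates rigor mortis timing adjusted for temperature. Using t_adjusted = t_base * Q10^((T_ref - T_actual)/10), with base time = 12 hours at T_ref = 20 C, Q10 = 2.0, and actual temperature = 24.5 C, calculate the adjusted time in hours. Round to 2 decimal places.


Rigor mortis time adjustment:
Exponent = (T_ref - T_actual) / 10 = (20 - 24.5) / 10 = -0.45
Q10 factor = 2.0^-0.45 = 0.73204
t_adjusted = 12 * 0.73204 = 8.78 hours

8.78


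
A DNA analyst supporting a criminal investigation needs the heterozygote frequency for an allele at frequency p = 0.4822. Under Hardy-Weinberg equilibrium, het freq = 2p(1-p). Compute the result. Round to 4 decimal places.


Hardy-Weinberg heterozygote frequency:
q = 1 - p = 1 - 0.4822 = 0.5178
2pq = 2 * 0.4822 * 0.5178 = 0.4994

0.4994


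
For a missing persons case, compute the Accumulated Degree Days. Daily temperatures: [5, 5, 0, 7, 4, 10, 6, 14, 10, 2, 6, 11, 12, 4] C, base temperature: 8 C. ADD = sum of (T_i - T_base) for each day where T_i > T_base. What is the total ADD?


Computing ADD day by day:
Day 1: max(0, 5 - 8) = 0
Day 2: max(0, 5 - 8) = 0
Day 3: max(0, 0 - 8) = 0
Day 4: max(0, 7 - 8) = 0
Day 5: max(0, 4 - 8) = 0
Day 6: max(0, 10 - 8) = 2
Day 7: max(0, 6 - 8) = 0
Day 8: max(0, 14 - 8) = 6
Day 9: max(0, 10 - 8) = 2
Day 10: max(0, 2 - 8) = 0
Day 11: max(0, 6 - 8) = 0
Day 12: max(0, 11 - 8) = 3
Day 13: max(0, 12 - 8) = 4
Day 14: max(0, 4 - 8) = 0
Total ADD = 17

17


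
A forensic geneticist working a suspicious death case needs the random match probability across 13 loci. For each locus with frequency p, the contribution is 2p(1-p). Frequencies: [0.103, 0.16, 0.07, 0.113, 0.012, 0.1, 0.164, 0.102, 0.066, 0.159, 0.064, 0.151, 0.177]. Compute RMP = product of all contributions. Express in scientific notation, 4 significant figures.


Computing RMP for 13 loci:
Locus 1: 2 * 0.103 * 0.897 = 0.184782
Locus 2: 2 * 0.16 * 0.84 = 0.2688
Locus 3: 2 * 0.07 * 0.93 = 0.1302
Locus 4: 2 * 0.113 * 0.887 = 0.200462
Locus 5: 2 * 0.012 * 0.988 = 0.023712
Locus 6: 2 * 0.1 * 0.9 = 0.18
Locus 7: 2 * 0.164 * 0.836 = 0.274208
Locus 8: 2 * 0.102 * 0.898 = 0.183192
Locus 9: 2 * 0.066 * 0.934 = 0.123288
Locus 10: 2 * 0.159 * 0.841 = 0.267438
Locus 11: 2 * 0.064 * 0.936 = 0.119808
Locus 12: 2 * 0.151 * 0.849 = 0.256398
Locus 13: 2 * 0.177 * 0.823 = 0.291342
RMP = 8.202e-11

8.202e-11


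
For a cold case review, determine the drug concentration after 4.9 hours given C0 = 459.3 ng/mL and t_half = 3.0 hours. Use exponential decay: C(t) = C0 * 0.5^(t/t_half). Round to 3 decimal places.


Drug concentration decay:
Number of half-lives = t / t_half = 4.9 / 3.0 = 1.633333
Decay factor = 0.5^1.633333 = 0.32234265
C(t) = 459.3 * 0.32234265 = 148.052 ng/mL

148.052


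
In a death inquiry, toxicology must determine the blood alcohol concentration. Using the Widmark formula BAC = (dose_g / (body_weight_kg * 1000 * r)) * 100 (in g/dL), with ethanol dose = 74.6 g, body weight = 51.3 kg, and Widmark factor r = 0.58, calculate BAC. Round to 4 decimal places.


Applying the Widmark formula:
BAC = (dose_g / (body_wt * 1000 * r)) * 100
Denominator = 51.3 * 1000 * 0.58 = 29754
BAC = (74.6 / 29754) * 100
BAC = 0.2507 g/dL

0.2507


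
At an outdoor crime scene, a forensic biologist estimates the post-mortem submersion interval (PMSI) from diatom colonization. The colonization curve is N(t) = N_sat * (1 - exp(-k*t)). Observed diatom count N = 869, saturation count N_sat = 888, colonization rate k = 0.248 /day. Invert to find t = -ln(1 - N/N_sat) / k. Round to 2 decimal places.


PMSI from diatom colonization curve:
N / N_sat = 869 / 888 = 0.978604
1 - N/N_sat = 0.021396
ln(1 - N/N_sat) = -3.844551
t = -ln(1 - N/N_sat) / k = -(-3.844551) / 0.248 = 15.50 days

15.50


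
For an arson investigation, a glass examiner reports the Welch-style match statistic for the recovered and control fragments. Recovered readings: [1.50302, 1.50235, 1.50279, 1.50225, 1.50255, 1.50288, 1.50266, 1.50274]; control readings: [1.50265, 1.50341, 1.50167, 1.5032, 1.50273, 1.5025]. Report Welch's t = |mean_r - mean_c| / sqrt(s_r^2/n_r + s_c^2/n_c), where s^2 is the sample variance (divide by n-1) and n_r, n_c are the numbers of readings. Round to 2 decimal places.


Welch's t-criterion for glass RI comparison:
Recovered mean = sum / n_r = 12.02124 / 8 = 1.502655
Control mean = sum / n_c = 9.01616 / 6 = 1.5026933
Recovered sample variance s_r^2 = 6.82e-08
Control sample variance s_c^2 = 3.71627e-07
Welch SE (unpooled) = sqrt(s_r^2/n_r + s_c^2/n_c) = sqrt(8.525e-09 + 6.19378e-08) = sqrt(7.04628e-08) = 0.000265448
|mean_r - mean_c| = 3.83333e-05
t = 3.83333e-05 / 0.000265448 = 0.14

0.14


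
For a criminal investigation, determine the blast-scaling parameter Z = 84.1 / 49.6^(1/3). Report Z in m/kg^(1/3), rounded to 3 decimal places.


Scaled distance calculation:
W^(1/3) = 49.6^(1/3) = 3.674181
Z = R / W^(1/3) = 84.1 / 3.674181
Z = 22.889 m/kg^(1/3)

22.889


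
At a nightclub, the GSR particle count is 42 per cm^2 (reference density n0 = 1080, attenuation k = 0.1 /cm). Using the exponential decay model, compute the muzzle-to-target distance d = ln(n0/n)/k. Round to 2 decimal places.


GSR distance calculation:
n0/n = 1080 / 42 = 25.714286
ln(n0/n) = 3.247047
d = 3.247047 / 0.1 = 32.47 cm

32.47


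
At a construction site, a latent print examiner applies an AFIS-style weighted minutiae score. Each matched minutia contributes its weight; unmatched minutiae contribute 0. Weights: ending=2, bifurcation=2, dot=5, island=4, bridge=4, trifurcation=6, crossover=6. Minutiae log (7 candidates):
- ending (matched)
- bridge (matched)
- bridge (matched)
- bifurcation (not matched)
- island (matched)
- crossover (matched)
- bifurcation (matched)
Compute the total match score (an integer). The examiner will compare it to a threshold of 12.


Weighted minutiae match score:
  ending: matched, +2 (running total 2)
  bridge: matched, +4 (running total 6)
  bridge: matched, +4 (running total 10)
  bifurcation: not matched, +0
  island: matched, +4 (running total 14)
  crossover: matched, +6 (running total 20)
  bifurcation: matched, +2 (running total 22)
Total score = 22
Threshold = 12; verdict = identification

22


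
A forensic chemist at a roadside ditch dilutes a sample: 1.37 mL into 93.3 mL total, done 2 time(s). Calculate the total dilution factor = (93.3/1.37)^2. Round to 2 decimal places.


Dilution factor calculation:
Single dilution = V_total / V_sample = 93.3 / 1.37 ≈ 68.10219
Number of dilutions = 2
Total DF = (93.3 / 1.37)^2 (full precision, rounded at the end) = 4637.91

4637.91


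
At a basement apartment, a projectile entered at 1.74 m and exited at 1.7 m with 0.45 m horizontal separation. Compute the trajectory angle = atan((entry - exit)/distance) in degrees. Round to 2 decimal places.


Bullet trajectory angle:
Height difference = 1.74 - 1.7 = 0.04 m
angle = atan(0.04 / 0.45)
angle = atan(0.088889)
angle = 5.08 degrees

5.08


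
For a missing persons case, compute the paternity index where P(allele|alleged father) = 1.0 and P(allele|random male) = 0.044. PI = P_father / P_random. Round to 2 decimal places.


Paternity Index calculation:
PI = P(allele|father) / P(allele|random)
PI = 1.0 / 0.044
PI = 22.73

22.73


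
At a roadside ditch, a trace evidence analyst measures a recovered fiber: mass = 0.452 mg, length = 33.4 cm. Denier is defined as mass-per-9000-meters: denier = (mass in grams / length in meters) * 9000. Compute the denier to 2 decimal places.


Denier calculation:
Mass in grams = 0.452 mg / 1000 = 0.000452 g
Length in meters = 33.4 cm / 100 = 0.334 m
Linear density = mass / length = 0.000452 / 0.334 = 0.00135329 g/m
Denier = (g/m) * 9000 = 0.00135329 * 9000 = 12.18

12.18


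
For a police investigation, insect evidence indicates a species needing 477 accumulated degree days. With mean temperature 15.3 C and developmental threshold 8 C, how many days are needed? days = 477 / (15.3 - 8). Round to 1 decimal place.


Insect development time:
Effective temperature = avg_temp - T_base = 15.3 - 8 = 7.3 C
Days = ADD / effective_temp = 477 / 7.3 = 65.3 days

65.3


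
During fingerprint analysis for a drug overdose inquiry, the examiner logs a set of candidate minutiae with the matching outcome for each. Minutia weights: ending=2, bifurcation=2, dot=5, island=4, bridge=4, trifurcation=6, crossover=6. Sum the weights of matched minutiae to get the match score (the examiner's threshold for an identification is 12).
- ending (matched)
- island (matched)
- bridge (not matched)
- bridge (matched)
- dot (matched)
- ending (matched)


Weighted minutiae match score:
  ending: matched, +2 (running total 2)
  island: matched, +4 (running total 6)
  bridge: not matched, +0
  bridge: matched, +4 (running total 10)
  dot: matched, +5 (running total 15)
  ending: matched, +2 (running total 17)
Total score = 17
Threshold = 12; verdict = identification

17


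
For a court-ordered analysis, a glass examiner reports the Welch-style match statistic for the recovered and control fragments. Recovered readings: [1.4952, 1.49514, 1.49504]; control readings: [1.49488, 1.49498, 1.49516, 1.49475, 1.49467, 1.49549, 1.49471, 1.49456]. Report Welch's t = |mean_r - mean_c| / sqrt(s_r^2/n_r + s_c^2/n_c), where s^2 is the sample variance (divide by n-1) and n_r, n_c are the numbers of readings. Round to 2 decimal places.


Welch's t-criterion for glass RI comparison:
Recovered mean = sum / n_r = 4.48538 / 3 = 1.4951267
Control mean = sum / n_c = 11.9592 / 8 = 1.4949
Recovered sample variance s_r^2 = 6.53333e-09
Control sample variance s_c^2 = 9.28e-08
Welch SE (unpooled) = sqrt(s_r^2/n_r + s_c^2/n_c) = sqrt(2.17778e-09 + 1.16e-08) = sqrt(1.37778e-08) = 0.000117379
|mean_r - mean_c| = 0.000226667
t = 0.000226667 / 0.000117379 = 1.93

1.93


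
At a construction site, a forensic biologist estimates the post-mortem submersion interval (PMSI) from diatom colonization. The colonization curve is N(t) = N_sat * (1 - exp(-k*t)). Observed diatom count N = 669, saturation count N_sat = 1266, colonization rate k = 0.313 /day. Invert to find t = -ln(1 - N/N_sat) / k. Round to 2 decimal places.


PMSI from diatom colonization curve:
N / N_sat = 669 / 1266 = 0.528436
1 - N/N_sat = 0.471564
ln(1 - N/N_sat) = -0.7517
t = -ln(1 - N/N_sat) / k = -(-0.7517) / 0.313 = 2.40 days

2.40


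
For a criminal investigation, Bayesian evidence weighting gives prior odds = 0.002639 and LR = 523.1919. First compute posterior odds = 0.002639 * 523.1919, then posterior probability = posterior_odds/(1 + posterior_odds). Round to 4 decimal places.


Bayesian evidence evaluation:
Posterior odds = prior_odds * LR = 0.002639 * 523.1919 = 1.380703
Posterior probability = posterior_odds / (1 + posterior_odds)
= 1.380703 / (1 + 1.380703)
= 1.380703 / 2.380703
= 0.5800

0.5800


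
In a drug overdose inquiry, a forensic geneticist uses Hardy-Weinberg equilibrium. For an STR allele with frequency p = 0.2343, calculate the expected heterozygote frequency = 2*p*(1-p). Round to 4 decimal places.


Hardy-Weinberg heterozygote frequency:
q = 1 - p = 1 - 0.2343 = 0.7657
2pq = 2 * 0.2343 * 0.7657 = 0.3588

0.3588


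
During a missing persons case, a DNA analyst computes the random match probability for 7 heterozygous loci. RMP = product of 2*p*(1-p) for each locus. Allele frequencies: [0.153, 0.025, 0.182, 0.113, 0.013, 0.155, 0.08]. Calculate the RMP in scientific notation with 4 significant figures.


Computing RMP for 7 loci:
Locus 1: 2 * 0.153 * 0.847 = 0.259182
Locus 2: 2 * 0.025 * 0.975 = 0.04875
Locus 3: 2 * 0.182 * 0.818 = 0.297752
Locus 4: 2 * 0.113 * 0.887 = 0.200462
Locus 5: 2 * 0.013 * 0.987 = 0.025662
Locus 6: 2 * 0.155 * 0.845 = 0.26195
Locus 7: 2 * 0.08 * 0.92 = 0.1472
RMP = 7.462e-07

7.462e-07


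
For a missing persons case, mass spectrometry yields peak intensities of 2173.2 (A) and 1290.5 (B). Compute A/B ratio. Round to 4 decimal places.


Spectral peak ratio:
Peak A = 2173.2 counts
Peak B = 1290.5 counts
Ratio = 2173.2 / 1290.5 = 1.6840

1.6840


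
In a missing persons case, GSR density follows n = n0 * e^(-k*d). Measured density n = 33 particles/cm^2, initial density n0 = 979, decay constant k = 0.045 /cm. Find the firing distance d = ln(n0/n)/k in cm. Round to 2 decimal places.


GSR distance calculation:
n0/n = 979 / 33 = 29.666667
ln(n0/n) = 3.390024
d = 3.390024 / 0.045 = 75.33 cm

75.33


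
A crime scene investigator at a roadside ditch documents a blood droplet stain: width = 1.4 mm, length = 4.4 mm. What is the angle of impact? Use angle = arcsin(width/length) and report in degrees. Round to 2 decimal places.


Blood spatter impact angle calculation:
width / length = 1.4 / 4.4 = 0.318182
angle = arcsin(0.318182)
angle = 18.55 degrees

18.55


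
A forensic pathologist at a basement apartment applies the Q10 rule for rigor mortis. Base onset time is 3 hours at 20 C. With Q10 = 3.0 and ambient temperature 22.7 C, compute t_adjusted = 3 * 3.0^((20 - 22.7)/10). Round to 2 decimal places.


Rigor mortis time adjustment:
Exponent = (T_ref - T_actual) / 10 = (20 - 22.7) / 10 = -0.27
Q10 factor = 3.0^-0.27 = 0.74332
t_adjusted = 3 * 0.74332 = 2.23 hours

2.23


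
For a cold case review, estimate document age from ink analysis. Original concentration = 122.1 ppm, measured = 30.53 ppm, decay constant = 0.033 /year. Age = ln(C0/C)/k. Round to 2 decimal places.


Document age estimation:
C0/C = 122.1 / 30.53 = 3.999345
ln(C0/C) = 1.386131
t = 1.386131 / 0.033 = 42.00 years

42.00


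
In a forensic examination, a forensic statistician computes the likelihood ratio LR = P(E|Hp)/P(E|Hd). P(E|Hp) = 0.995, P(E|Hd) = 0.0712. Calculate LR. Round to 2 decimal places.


Likelihood ratio calculation:
LR = P(E|Hp) / P(E|Hd)
LR = 0.995 / 0.0712
LR = 13.97

13.97


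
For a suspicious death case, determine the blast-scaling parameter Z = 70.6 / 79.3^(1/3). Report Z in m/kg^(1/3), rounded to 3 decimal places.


Scaled distance calculation:
W^(1/3) = 79.3^(1/3) = 4.296265
Z = R / W^(1/3) = 70.6 / 4.296265
Z = 16.433 m/kg^(1/3)

16.433


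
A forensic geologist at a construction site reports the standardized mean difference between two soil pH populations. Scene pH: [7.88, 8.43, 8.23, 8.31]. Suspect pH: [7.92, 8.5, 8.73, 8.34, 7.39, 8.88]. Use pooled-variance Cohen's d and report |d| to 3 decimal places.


Pooled-variance Cohen's d for soil pH comparison:
Scene mean = 32.85 / 4 = 8.2125
Suspect mean = 49.76 / 6 = 8.293333
Scene sample variance s_s^2 = 0.055892
Suspect sample variance s_c^2 = 0.307027
Pooled variance = ((n_s-1)*s_s^2 + (n_c-1)*s_c^2) / (n_s + n_c - 2) = 0.212851
Pooled SD = sqrt(0.212851) = 0.461358
Mean difference = -0.080833
|d| = |-0.080833| / 0.461358 = 0.175

0.175


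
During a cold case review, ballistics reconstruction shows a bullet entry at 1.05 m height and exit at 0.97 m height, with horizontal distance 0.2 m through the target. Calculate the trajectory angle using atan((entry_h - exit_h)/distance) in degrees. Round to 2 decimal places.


Bullet trajectory angle:
Height difference = 1.05 - 0.97 = 0.08 m
angle = atan(0.08 / 0.2)
angle = atan(0.4)
angle = 21.80 degrees

21.80


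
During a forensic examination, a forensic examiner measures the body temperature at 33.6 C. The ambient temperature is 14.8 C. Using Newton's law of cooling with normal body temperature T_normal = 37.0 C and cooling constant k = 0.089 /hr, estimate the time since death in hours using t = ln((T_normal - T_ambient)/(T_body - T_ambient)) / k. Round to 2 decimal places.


Using Newton's law of cooling:
t = ln((T_normal - T_ambient) / (T_body - T_ambient)) / k
T_normal - T_ambient = 22.2
T_body - T_ambient = 18.8
Ratio = 1.180851
ln(ratio) = 0.166235
t = 0.166235 / 0.089 = 1.87 hours

1.87


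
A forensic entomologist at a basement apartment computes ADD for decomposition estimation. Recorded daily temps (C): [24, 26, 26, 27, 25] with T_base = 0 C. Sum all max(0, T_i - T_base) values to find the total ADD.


Computing ADD day by day:
Day 1: max(0, 24 - 0) = 24
Day 2: max(0, 26 - 0) = 26
Day 3: max(0, 26 - 0) = 26
Day 4: max(0, 27 - 0) = 27
Day 5: max(0, 25 - 0) = 25
Total ADD = 128

128


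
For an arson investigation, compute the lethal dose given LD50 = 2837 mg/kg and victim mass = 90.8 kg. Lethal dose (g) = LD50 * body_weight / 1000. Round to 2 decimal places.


Lethal dose calculation:
Lethal dose = LD50 * body_weight / 1000
= 2837 * 90.8 / 1000
= 257599.6 / 1000
= 257.60 g

257.60


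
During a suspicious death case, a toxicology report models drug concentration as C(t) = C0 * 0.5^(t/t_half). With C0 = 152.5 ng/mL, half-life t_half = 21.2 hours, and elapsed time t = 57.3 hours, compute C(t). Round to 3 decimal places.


Drug concentration decay:
Number of half-lives = t / t_half = 57.3 / 21.2 = 2.70283
Decay factor = 0.5^2.70283 = 0.15359147
C(t) = 152.5 * 0.15359147 = 23.423 ng/mL

23.423


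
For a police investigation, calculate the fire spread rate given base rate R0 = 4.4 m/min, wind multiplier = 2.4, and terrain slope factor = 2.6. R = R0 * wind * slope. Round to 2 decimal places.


Fire spread rate calculation:
R = R0 * wind_factor * slope_factor
= 4.4 * 2.4 * 2.6
= 10.56 * 2.6
= 27.46 m/min

27.46


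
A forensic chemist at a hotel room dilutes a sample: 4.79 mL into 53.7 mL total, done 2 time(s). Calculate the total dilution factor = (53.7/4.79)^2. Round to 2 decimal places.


Dilution factor calculation:
Single dilution = V_total / V_sample = 53.7 / 4.79 ≈ 11.210856
Number of dilutions = 2
Total DF = (53.7 / 4.79)^2 (full precision, rounded at the end) = 125.68

125.68


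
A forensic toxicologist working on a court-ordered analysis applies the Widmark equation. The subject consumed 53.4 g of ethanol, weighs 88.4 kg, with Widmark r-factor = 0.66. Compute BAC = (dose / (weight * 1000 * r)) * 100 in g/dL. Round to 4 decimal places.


Applying the Widmark formula:
BAC = (dose_g / (body_wt * 1000 * r)) * 100
Denominator = 88.4 * 1000 * 0.66 = 58344
BAC = (53.4 / 58344) * 100
BAC = 0.0915 g/dL

0.0915


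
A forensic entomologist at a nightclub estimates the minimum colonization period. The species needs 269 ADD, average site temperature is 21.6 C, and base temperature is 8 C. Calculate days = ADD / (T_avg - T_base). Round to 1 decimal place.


Insect development time:
Effective temperature = avg_temp - T_base = 21.6 - 8 = 13.6 C
Days = ADD / effective_temp = 269 / 13.6 = 19.8 days

19.8


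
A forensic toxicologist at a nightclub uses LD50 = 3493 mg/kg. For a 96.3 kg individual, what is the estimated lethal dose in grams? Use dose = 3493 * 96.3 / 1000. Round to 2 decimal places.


Lethal dose calculation:
Lethal dose = LD50 * body_weight / 1000
= 3493 * 96.3 / 1000
= 336375.9 / 1000
= 336.38 g

336.38


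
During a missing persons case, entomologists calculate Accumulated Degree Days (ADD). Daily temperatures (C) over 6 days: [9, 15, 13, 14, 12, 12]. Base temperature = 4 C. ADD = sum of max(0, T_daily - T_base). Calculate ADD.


Computing ADD day by day:
Day 1: max(0, 9 - 4) = 5
Day 2: max(0, 15 - 4) = 11
Day 3: max(0, 13 - 4) = 9
Day 4: max(0, 14 - 4) = 10
Day 5: max(0, 12 - 4) = 8
Day 6: max(0, 12 - 4) = 8
Total ADD = 51

51


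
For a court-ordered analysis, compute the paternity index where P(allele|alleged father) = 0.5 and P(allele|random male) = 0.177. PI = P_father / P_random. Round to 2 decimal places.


Paternity Index calculation:
PI = P(allele|father) / P(allele|random)
PI = 0.5 / 0.177
PI = 2.82

2.82


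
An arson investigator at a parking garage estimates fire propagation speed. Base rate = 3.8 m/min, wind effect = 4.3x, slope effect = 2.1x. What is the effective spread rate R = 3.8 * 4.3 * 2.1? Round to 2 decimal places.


Fire spread rate calculation:
R = R0 * wind_factor * slope_factor
= 3.8 * 4.3 * 2.1
= 16.34 * 2.1
= 34.31 m/min

34.31


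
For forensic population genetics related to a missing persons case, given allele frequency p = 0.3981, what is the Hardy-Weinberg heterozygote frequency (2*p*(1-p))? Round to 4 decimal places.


Hardy-Weinberg heterozygote frequency:
q = 1 - p = 1 - 0.3981 = 0.6019
2pq = 2 * 0.3981 * 0.6019 = 0.4792

0.4792


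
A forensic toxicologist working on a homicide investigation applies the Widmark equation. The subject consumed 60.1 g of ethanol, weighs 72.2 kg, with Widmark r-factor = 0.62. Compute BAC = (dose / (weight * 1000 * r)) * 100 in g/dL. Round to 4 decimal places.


Applying the Widmark formula:
BAC = (dose_g / (body_wt * 1000 * r)) * 100
Denominator = 72.2 * 1000 * 0.62 = 44764
BAC = (60.1 / 44764) * 100
BAC = 0.1343 g/dL

0.1343


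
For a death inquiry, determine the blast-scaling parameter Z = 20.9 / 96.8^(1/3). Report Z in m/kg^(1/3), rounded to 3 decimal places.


Scaled distance calculation:
W^(1/3) = 96.8^(1/3) = 4.591541
Z = R / W^(1/3) = 20.9 / 4.591541
Z = 4.552 m/kg^(1/3)

4.552


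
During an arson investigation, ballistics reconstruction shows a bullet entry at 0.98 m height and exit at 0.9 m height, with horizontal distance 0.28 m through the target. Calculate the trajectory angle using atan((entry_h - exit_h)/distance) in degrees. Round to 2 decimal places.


Bullet trajectory angle:
Height difference = 0.98 - 0.9 = 0.08 m
angle = atan(0.08 / 0.28)
angle = atan(0.285714)
angle = 15.95 degrees

15.95


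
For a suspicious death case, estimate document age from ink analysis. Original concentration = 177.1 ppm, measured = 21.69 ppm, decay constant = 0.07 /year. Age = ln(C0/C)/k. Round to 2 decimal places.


Document age estimation:
C0/C = 177.1 / 21.69 = 8.165053
ln(C0/C) = 2.099863
t = 2.099863 / 0.07 = 30.00 years

30.00


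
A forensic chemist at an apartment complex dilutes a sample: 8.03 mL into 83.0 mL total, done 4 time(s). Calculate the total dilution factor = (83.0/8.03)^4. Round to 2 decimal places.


Dilution factor calculation:
Single dilution = V_total / V_sample = 83.0 / 8.03 ≈ 10.336239
Number of dilutions = 4
Total DF = (83.0 / 8.03)^4 (full precision, rounded at the end) = 11414.32

11414.32


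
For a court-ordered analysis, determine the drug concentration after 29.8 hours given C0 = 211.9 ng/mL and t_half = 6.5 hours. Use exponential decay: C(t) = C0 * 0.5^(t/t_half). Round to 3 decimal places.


Drug concentration decay:
Number of half-lives = t / t_half = 29.8 / 6.5 = 4.584615
Decay factor = 0.5^4.584615 = 0.0416767
C(t) = 211.9 * 0.0416767 = 8.831 ng/mL

8.831


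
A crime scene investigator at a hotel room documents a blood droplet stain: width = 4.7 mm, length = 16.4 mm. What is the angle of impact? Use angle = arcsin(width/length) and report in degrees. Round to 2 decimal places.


Blood spatter impact angle calculation:
width / length = 4.7 / 16.4 = 0.286585
angle = arcsin(0.286585)
angle = 16.65 degrees

16.65


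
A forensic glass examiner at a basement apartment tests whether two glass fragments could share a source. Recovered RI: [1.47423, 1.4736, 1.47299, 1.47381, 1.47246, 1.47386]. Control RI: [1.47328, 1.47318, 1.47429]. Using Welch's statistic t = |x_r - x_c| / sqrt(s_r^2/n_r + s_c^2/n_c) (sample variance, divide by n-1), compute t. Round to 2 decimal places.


Welch's t-criterion for glass RI comparison:
Recovered mean = sum / n_r = 8.84095 / 6 = 1.4734917
Control mean = sum / n_c = 4.42075 / 3 = 1.4735833
Recovered sample variance s_r^2 = 4.21977e-07
Control sample variance s_c^2 = 3.77033e-07
Welch SE (unpooled) = sqrt(s_r^2/n_r + s_c^2/n_c) = sqrt(7.03294e-08 + 1.25678e-07) = sqrt(1.96007e-07) = 0.000442727
|mean_r - mean_c| = 9.16667e-05
t = 9.16667e-05 / 0.000442727 = 0.21

0.21
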